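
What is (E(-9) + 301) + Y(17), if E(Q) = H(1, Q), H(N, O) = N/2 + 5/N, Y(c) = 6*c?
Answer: 817/2 ≈ 408.50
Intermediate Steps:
H(N, O) = N/2 + 5/N (H(N, O) = N*(1/2) + 5/N = N/2 + 5/N)
E(Q) = 11/2 (E(Q) = (1/2)*1 + 5/1 = 1/2 + 5*1 = 1/2 + 5 = 11/2)
(E(-9) + 301) + Y(17) = (11/2 + 301) + 6*17 = 613/2 + 102 = 817/2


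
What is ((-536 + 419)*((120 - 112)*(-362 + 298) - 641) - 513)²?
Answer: 18060134544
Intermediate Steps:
((-536 + 419)*((120 - 112)*(-362 + 298) - 641) - 513)² = (-117*(8*(-64) - 641) - 513)² = (-117*(-512 - 641) - 513)² = (-117*(-1153) - 513)² = (134901 - 513)² = 134388² = 18060134544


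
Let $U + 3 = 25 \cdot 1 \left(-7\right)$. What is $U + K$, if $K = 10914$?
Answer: $10736$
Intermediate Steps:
$U = -178$ ($U = -3 + 25 \cdot 1 \left(-7\right) = -3 + 25 \left(-7\right) = -3 - 175 = -178$)
$U + K = -178 + 10914 = 10736$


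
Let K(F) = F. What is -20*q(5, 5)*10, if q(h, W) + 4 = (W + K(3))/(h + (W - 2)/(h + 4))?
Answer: 500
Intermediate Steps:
q(h, W) = -4 + (3 + W)/(h + (-2 + W)/(4 + h)) (q(h, W) = -4 + (W + 3)/(h + (W - 2)/(h + 4)) = -4 + (3 + W)/(h + (-2 + W)/(4 + h)))
-20*q(5, 5)*10 = -20*(20 - 13*5 - 4*5² + 5*5)/(-2 + 5 + 5² + 4*5)*10 = -20*(20 - 65 - 4*25 + 25)/(-2 + 5 + 25 + 20)*10 = -20*(20 - 65 - 100 + 25)/48*10 = -5*(-120)/12*10 = -20*(-5/2)*10 = 50*10 = 500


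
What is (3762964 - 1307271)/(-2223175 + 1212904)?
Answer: -2455693/1010271 ≈ -2.4307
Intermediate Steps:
(3762964 - 1307271)/(-2223175 + 1212904) = 2455693/(-1010271) = 2455693*(-1/1010271) = -2455693/1010271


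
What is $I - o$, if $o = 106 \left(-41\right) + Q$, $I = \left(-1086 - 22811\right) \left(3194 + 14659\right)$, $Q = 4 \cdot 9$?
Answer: $-426628831$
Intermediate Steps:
$Q = 36$
$I = -426633141$ ($I = \left(-23897\right) 17853 = -426633141$)
$o = -4310$ ($o = 106 \left(-41\right) + 36 = -4346 + 36 = -4310$)
$I - o = -426633141 - -4310 = -426633141 + 4310 = -426628831$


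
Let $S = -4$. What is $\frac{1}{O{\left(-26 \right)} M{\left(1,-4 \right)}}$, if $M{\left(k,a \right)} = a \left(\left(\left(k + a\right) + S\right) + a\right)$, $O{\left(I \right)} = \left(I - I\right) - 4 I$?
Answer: $\frac{1}{4576} \approx 0.00021853$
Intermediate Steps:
$O{\left(I \right)} = - 4 I$ ($O{\left(I \right)} = 0 - 4 I = - 4 I$)
$M{\left(k,a \right)} = a \left(-4 + k + 2 a\right)$ ($M{\left(k,a \right)} = a \left(\left(\left(k + a\right) - 4\right) + a\right) = a \left(\left(\left(a + k\right) - 4\right) + a\right) = a \left(\left(-4 + a + k\right) + a\right) = a \left(-4 + k + 2 a\right)$)
$\frac{1}{O{\left(-26 \right)} M{\left(1,-4 \right)}} = \frac{1}{\left(-4\right) \left(-26\right) \left(- 4 \left(-4 + 1 + 2 \left(-4\right)\right)\right)} = \frac{1}{104 \left(- 4 \left(-4 + 1 - 8\right)\right)} = \frac{1}{104 \left(\left(-4\right) \left(-11\right)\right)} = \frac{1}{104 \cdot 44} = \frac{1}{4576}$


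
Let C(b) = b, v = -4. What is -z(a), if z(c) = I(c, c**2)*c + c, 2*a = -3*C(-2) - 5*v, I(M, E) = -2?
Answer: 13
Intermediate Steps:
a = 13 (a = (-3*(-2) - 5*(-4))/2 = (6 + 20)/2 = (1/2)*26 = 13)
z(c) = -c (z(c) = -2*c + c = -c)
-z(a) = -(-1)*13 = -1*(-13) = 13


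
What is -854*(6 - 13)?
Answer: 5978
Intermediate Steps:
-854*(6 - 13) = -854*(-7) = -61*(-98) = 5978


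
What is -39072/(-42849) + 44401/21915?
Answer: 102177827/34779105 ≈ 2.9379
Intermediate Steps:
-39072/(-42849) + 44401/21915 = -39072*(-1/42849) + 44401*(1/21915) = 13024/14283 + 44401/21915 = 102177827/34779105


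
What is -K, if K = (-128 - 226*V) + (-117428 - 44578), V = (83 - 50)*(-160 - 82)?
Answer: -1642702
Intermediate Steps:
V = -7986 (V = 33*(-242) = -7986)
K = 1642702 (K = (-128 - 226*(-7986)) + (-117428 - 44578) = (-128 + 1804836) - 162006 = 1804708 - 162006 = 1642702)
-K = -1*1642702 = -1642702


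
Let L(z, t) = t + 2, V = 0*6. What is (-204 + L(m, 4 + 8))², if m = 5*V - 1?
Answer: 36100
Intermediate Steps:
V = 0
m = -1 (m = 5*0 - 1 = 0 - 1 = -1)
L(z, t) = 2 + t
(-204 + L(m, 4 + 8))² = (-204 + (2 + (4 + 8)))² = (-204 + (2 + 12))² = (-204 + 14)² = (-190)² = 36100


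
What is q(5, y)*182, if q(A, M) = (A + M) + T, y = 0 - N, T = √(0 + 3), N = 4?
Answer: 182 + 182*√3 ≈ 497.23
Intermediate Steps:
T = √3 ≈ 1.7320
y = -4 (y = 0 - 1*4 = 0 - 4 = -4)
q(A, M) = A + M + √3 (q(A, M) = (A + M) + √3 = A + M + √3)
q(5, y)*182 = (5 - 4 + √3)*182 = (1 + √3)*182 = 182 + 182*√3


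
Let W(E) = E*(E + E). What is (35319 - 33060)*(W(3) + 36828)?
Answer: 83235114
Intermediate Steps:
W(E) = 2*E² (W(E) = E*(2*E) = 2*E²)
(35319 - 33060)*(W(3) + 36828) = (35319 - 33060)*(2*3² + 36828) = 2259*(2*9 + 36828) = 2259*(18 + 36828) = 2259*36846 = 83235114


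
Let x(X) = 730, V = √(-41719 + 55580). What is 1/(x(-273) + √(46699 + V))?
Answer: 1/(730 + √(46699 + √13861)) ≈ 0.0010567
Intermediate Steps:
V = √13861 ≈ 117.73
1/(x(-273) + √(46699 + V)) = 1/(730 + √(46699 + √13861))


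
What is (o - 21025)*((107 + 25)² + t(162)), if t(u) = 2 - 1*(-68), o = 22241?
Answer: 21272704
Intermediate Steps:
t(u) = 70 (t(u) = 2 + 68 = 70)
(o - 21025)*((107 + 25)² + t(162)) = (22241 - 21025)*((107 + 25)² + 70) = 1216*(132² + 70) = 1216*(17424 + 70) = 1216*17494 = 21272704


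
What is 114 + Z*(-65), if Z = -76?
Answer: 5054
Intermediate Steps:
114 + Z*(-65) = 114 - 76*(-65) = 114 + 4940 = 5054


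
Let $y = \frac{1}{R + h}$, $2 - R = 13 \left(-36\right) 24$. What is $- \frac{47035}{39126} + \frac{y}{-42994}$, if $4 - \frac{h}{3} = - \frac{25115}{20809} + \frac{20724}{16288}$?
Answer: $- \frac{963492825999508171219}{801480179551383105942} \approx -1.2021$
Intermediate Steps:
$R = 11234$ ($R = 2 - 13 \left(-36\right) 24 = 2 - \left(-468\right) 24 = 2 - -11232 = 2 + 11232 = 11234$)
$h = \frac{1000181529}{84734248}$ ($h = 12 - 3 \left(- \frac{25115}{20809} + \frac{20724}{16288}\right) = 12 - 3 \left(\left(-25115\right) \frac{1}{20809} + 20724 \cdot \frac{1}{16288}\right) = 12 - 3 \left(- \frac{25115}{20809} + \frac{5181}{4072}\right) = 12 - \frac{16629447}{84734248} = \frac{1000181529}{84734248} \approx 11.804$)
$y = \frac{84734248}{952904723561}$ ($y = \frac{1}{11234 + \frac{1000181529}{84734248}} = \frac{1}{\frac{952904723561}{84734248}} = \frac{84734248}{952904723561} \approx 8.8922 \cdot 10^{-5}$)
$- \frac{47035}{39126} + \frac{y}{-42994} = - \frac{47035}{39126} + \frac{84734248}{952904723561 \left(-42994\right)} = \left(-47035\right) \frac{1}{39126} + \frac{84734248}{952904723561} \left(- \frac{1}{42994}\right) = - \frac{47035}{39126} - \frac{42367124}{20484592842390817} = - \frac{963492825999508171219}{801480179551383105942}$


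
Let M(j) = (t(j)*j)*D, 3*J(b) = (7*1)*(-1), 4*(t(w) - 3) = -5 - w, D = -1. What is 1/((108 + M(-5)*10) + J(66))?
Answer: 3/767 ≈ 0.0039113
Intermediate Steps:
t(w) = 7/4 - w/4 (t(w) = 3 + (-5 - w)/4 = 3 + (-5/4 - w/4) = 7/4 - w/4)
J(b) = -7/3 (J(b) = ((7*1)*(-1))/3 = (7*(-1))/3 = (⅓)*(-7) = -7/3)
M(j) = -j*(7/4 - j/4) (M(j) = ((7/4 - j/4)*j)*(-1) = (j*(7/4 - j/4))*(-1) = -j*(7/4 - j/4))
1/((108 + M(-5)*10) + J(66)) = 1/((108 + ((¼)*(-5)*(-7 - 5))*10) - 7/3) = 1/((108 + ((¼)*(-5)*(-12))*10) - 7/3) = 1/((108 + 15*10) - 7/3) = 1/((108 + 150) - 7/3) = 1/(258 - 7/3) = 1/(767/3) = 3/767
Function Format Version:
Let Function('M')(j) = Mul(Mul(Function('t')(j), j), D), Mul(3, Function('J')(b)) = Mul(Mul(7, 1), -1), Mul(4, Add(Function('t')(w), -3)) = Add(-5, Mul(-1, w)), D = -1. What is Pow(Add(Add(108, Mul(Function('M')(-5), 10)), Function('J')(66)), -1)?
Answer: Rational(3, 767) ≈ 0.0039113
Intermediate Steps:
Function('t')(w) = Add(Rational(7, 4), Mul(Rational(-1, 4), w)) (Function('t')(w) = Add(3, Mul(Rational(1, 4), Add(-5, Mul(-1, w)))) = Add(3, Add(Rational(-5, 4), Mul(Rational(-1, 4), w))) = Add(Rational(7, 4), Mul(Rational(-1, 4), w)))
Function('J')(b) = Rational(-7, 3) (Function('J')(b) = Mul(Rational(1, 3), Mul(Mul(7, 1), -1)) = Mul(Rational(1, 3), Mul(7, -1)) = Mul(Rational(1, 3), -7) = Rational(-7, 3))
Function('M')(j) = Mul(-1, j, Add(Rational(7, 4), Mul(Rational(-1, 4), j))) (Function('M')(j) = Mul(Mul(Add(Rational(7, 4), Mul(Rational(-1, 4), j)), j), -1) = Mul(Mul(j, Add(Rational(7, 4), Mul(Rational(-1, 4), j))), -1) = Mul(-1, j, Add(Rational(7, 4), Mul(Rational(-1, 4), j))))
Pow(Add(Add(108, Mul(Function('M')(-5), 10)), Function('J')(66)), -1) = Pow(Add(Add(108, Mul(Mul(Rational(1, 4), -5, Add(-7, -5)), 10)), Rational(-7, 3)), -1) = Pow(Add(Add(108, Mul(Mul(Rational(1, 4), -5, -12), 10)), Rational(-7, 3)), -1) = Pow(Add(Add(108, Mul(15, 10)), Rational(-7, 3)), -1) = Pow(Add(Add(108, 150), Rational(-7, 3)), -1) = Pow(Add(258, Rational(-7, 3)), -1) = Pow(Rational(767, 3), -1) = Rational(3, 767)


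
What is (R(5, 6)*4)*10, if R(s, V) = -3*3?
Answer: -360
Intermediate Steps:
R(s, V) = -9
(R(5, 6)*4)*10 = -9*4*10 = -36*10 = -360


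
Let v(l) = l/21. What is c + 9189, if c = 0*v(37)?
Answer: 9189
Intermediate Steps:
v(l) = l/21 (v(l) = l*(1/21) = l/21)
c = 0 (c = 0*((1/21)*37) = 0*(37/21) = 0)
c + 9189 = 0 + 9189 = 9189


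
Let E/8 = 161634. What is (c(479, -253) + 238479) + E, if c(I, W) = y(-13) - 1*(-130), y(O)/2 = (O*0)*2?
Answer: 1531681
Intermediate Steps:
E = 1293072 (E = 8*161634 = 1293072)
y(O) = 0 (y(O) = 2*((O*0)*2) = 2*(0*2) = 2*0 = 0)
c(I, W) = 130 (c(I, W) = 0 - 1*(-130) = 0 + 130 = 130)
(c(479, -253) + 238479) + E = (130 + 238479) + 1293072 = 238609 + 1293072 = 1531681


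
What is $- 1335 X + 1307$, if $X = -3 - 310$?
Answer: $419162$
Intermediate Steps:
$X = -313$ ($X = -3 - 310 = -313$)
$- 1335 X + 1307 = \left(-1335\right) \left(-313\right) + 1307 = 417855 + 1307 = 419162$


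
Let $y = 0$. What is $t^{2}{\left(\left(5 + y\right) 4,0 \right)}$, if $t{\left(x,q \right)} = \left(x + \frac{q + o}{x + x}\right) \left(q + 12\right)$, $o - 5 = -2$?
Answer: $\frac{5803281}{100} \approx 58033.0$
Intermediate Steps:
$o = 3$ ($o = 5 - 2 = 3$)
$t{\left(x,q \right)} = \left(12 + q\right) \left(x + \frac{3 + q}{2 x}\right)$ ($t{\left(x,q \right)} = \left(x + \frac{q + 3}{x + x}\right) \left(q + 12\right) = \left(x + \frac{3 + q}{2 x}\right) \left(12 + q\right) = \left(12 + q\right) \left(x + \frac{3 + q}{2 x}\right)$)
$t^{2}{\left(\left(5 + y\right) 4,0 \right)} = \left(\frac{36 + 0^{2} + 15 \cdot 0 + 2 \left(\left(5 + 0\right) 4\right)^{2} \left(12 + 0\right)}{2 \left(5 + 0\right) 4}\right)^{2} = \left(\frac{36 + 0 + 0 + 2 \left(5 \cdot 4\right)^{2} \cdot 12}{2 \cdot 5 \cdot 4}\right)^{2} = \left(\frac{36 + 0 + 0 + 2 \cdot 20^{2} \cdot 12}{2 \cdot 20}\right)^{2} = \left(\frac{1}{2} \cdot \frac{1}{20} \left(36 + 0 + 0 + 2 \cdot 400 \cdot 12\right)\right)^{2} = \left(\frac{1}{2} \cdot \frac{1}{20} \left(36 + 0 + 0 + 9600\right)\right)^{2} = \left(\frac{1}{2} \cdot \frac{1}{20} \cdot 9636\right)^{2} = \left(\frac{2409}{10}\right)^{2} = \frac{5803281}{100}$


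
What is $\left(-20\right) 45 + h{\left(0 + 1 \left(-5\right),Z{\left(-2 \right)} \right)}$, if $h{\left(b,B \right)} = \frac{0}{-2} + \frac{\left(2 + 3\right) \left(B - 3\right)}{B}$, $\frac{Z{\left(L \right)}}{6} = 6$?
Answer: $- \frac{10745}{12} \approx -895.42$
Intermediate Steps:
$Z{\left(L \right)} = 36$ ($Z{\left(L \right)} = 6 \cdot 6 = 36$)
$h{\left(b,B \right)} = \frac{-15 + 5 B}{B}$ ($h{\left(b,B \right)} = 0 \left(- \frac{1}{2}\right) + \frac{5 \left(-3 + B\right)}{B} = 0 + \frac{-15 + 5 B}{B} = \frac{-15 + 5 B}{B}$)
$\left(-20\right) 45 + h{\left(0 + 1 \left(-5\right),Z{\left(-2 \right)} \right)} = \left(-20\right) 45 + \left(5 - \frac{15}{36}\right) = -900 + \left(5 - \frac{5}{12}\right) = -900 + \frac{55}{12} = - \frac{10745}{12}$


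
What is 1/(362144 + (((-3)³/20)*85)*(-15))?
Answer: 4/1455461 ≈ 2.7483e-6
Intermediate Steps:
1/(362144 + (((-3)³/20)*85)*(-15)) = 1/(362144 + (-27*1/20*85)*(-15)) = 1/(362144 - 27/20*85*(-15)) = 1/(362144 - 459/4*(-15)) = 1/(362144 + 6885/4) = 1/(1455461/4) = 4/1455461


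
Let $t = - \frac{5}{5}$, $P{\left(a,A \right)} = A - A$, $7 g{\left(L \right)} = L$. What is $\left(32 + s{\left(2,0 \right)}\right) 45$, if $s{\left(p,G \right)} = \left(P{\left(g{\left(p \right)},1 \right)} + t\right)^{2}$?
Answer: $1485$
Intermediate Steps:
$g{\left(L \right)} = \frac{L}{7}$
$P{\left(a,A \right)} = 0$
$t = -1$ ($t = \left(-5\right) \frac{1}{5} = -1$)
$s{\left(p,G \right)} = 1$ ($s{\left(p,G \right)} = \left(0 - 1\right)^{2} = \left(-1\right)^{2} = 1$)
$\left(32 + s{\left(2,0 \right)}\right) 45 = \left(32 + 1\right) 45 = 33 \cdot 45 = 1485$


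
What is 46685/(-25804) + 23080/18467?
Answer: -266575575/476522468 ≈ -0.55942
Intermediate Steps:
46685/(-25804) + 23080/18467 = 46685*(-1/25804) + 23080*(1/18467) = -46685/25804 + 23080/18467 = -266575575/476522468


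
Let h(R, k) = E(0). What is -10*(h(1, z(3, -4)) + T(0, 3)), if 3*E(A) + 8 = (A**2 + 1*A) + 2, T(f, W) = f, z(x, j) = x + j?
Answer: 20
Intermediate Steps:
z(x, j) = j + x
E(A) = -2 + A/3 + A**2/3 (E(A) = -8/3 + ((A**2 + 1*A) + 2)/3 = -8/3 + ((A**2 + A) + 2)/3 = -8/3 + ((A + A**2) + 2)/3 = -8/3 + (2 + A + A**2)/3 = -8/3 + (2/3 + A/3 + A**2/3) = -2 + A/3 + A**2/3)
h(R, k) = -2 (h(R, k) = -2 + (1/3)*0 + (1/3)*0**2 = -2 + 0 + (1/3)*0 = -2 + 0 + 0 = -2)
-10*(h(1, z(3, -4)) + T(0, 3)) = -10*(-2 + 0) = -10*(-2) = 20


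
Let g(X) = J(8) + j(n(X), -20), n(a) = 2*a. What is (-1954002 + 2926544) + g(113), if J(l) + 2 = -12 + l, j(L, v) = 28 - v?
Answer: 972584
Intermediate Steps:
J(l) = -14 + l (J(l) = -2 + (-12 + l) = -14 + l)
g(X) = 42 (g(X) = (-14 + 8) + (28 - 1*(-20)) = -6 + (28 + 20) = -6 + 48 = 42)
(-1954002 + 2926544) + g(113) = (-1954002 + 2926544) + 42 = 972542 + 42 = 972584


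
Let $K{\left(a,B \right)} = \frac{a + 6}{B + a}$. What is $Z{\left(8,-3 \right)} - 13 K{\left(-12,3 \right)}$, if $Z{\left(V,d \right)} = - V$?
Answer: $- \frac{50}{3} \approx -16.667$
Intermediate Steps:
$K{\left(a,B \right)} = \frac{6 + a}{B + a}$
$Z{\left(8,-3 \right)} - 13 K{\left(-12,3 \right)} = \left(-1\right) 8 - 13 \frac{6 - 12}{3 - 12} = -8 - 13 \frac{1}{-9} \left(-6\right) = -8 - 13 \left(\left(- \frac{1}{9}\right) \left(-6\right)\right) = -8 - \frac{26}{3} = - \frac{50}{3}$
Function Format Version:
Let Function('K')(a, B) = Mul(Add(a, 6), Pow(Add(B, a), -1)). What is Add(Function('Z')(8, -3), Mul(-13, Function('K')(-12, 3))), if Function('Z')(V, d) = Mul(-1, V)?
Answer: Rational(-50, 3) ≈ -16.667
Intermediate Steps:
Function('K')(a, B) = Mul(Pow(Add(B, a), -1), Add(6, a)) (Function('K')(a, B) = Mul(Add(6, a), Pow(Add(B, a), -1)) = Mul(Pow(Add(B, a), -1), Add(6, a)))
Add(Function('Z')(8, -3), Mul(-13, Function('K')(-12, 3))) = Add(Mul(-1, 8), Mul(-13, Mul(Pow(Add(3, -12), -1), Add(6, -12)))) = Add(-8, Mul(-13, Mul(Pow(-9, -1), -6))) = Add(-8, Mul(-13, Mul(Rational(-1, 9), -6))) = Add(-8, Mul(-13, Rational(2, 3))) = Add(-8, Rational(-26, 3)) = Rational(-50, 3)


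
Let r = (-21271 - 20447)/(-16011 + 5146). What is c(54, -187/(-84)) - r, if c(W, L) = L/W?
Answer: -187201093/49283640 ≈ -3.7984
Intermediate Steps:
r = 41718/10865 (r = -41718/(-10865) = -41718*(-1/10865) = 41718/10865 ≈ 3.8397)
c(54, -187/(-84)) - r = -187/(-84)/54 - 1*41718/10865 = -187*(-1/84)*(1/54) - 41718/10865 = (187/84)*(1/54) - 41718/10865 = 187/4536 - 41718/10865 = -187201093/49283640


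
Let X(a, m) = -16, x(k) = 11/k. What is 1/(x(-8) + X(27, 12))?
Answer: -8/139 ≈ -0.057554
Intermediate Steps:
1/(x(-8) + X(27, 12)) = 1/(11/(-8) - 16) = 1/(11*(-1/8) - 16) = 1/(-11/8 - 16) = 1/(-139/8) = -8/139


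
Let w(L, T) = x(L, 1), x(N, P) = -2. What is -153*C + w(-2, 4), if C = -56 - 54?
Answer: 16828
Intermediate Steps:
C = -110
w(L, T) = -2
-153*C + w(-2, 4) = -153*(-110) - 2 = 16830 - 2 = 16828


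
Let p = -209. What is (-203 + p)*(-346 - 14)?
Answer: 148320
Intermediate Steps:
(-203 + p)*(-346 - 14) = (-203 - 209)*(-346 - 14) = -412*(-360) = 148320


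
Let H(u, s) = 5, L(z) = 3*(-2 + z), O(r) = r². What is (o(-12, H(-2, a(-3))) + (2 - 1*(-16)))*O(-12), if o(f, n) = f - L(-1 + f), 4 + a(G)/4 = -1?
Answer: 7344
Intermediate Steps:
a(G) = -20 (a(G) = -16 + 4*(-1) = -16 - 4 = -20)
L(z) = -6 + 3*z
o(f, n) = 9 - 2*f (o(f, n) = f - (-6 + 3*(-1 + f)) = f - (-6 + (-3 + 3*f)) = f - (-9 + 3*f) = f + (9 - 3*f) = 9 - 2*f)
(o(-12, H(-2, a(-3))) + (2 - 1*(-16)))*O(-12) = ((9 - 2*(-12)) + (2 - 1*(-16)))*(-12)² = ((9 + 24) + (2 + 16))*144 = (33 + 18)*144 = 51*144 = 7344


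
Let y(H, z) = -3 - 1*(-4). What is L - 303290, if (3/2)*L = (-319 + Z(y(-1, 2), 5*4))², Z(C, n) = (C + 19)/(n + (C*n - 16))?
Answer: -12733379/54 ≈ -2.3580e+5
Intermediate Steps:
y(H, z) = 1 (y(H, z) = -3 + 4 = 1)
Z(C, n) = (19 + C)/(-16 + n + C*n) (Z(C, n) = (19 + C)/(n + (-16 + C*n)) = (19 + C)/(-16 + n + C*n))
L = 3644281/54 (L = 2*(-319 + (19 + 1)/(-16 + 5*4 + 1*(5*4)))²/3 = 2*(-319 + 20/(-16 + 20 + 1*20))²/3 = 2*(-319 + 20/(-16 + 20 + 20))²/3 = 2*(-319 + 20/24)²/3 = 2*(-319 + (1/24)*20)²/3 = 2*(-319 + ⅚)²/3 = 2*(-1909/6)²/3 = (⅔)*(3644281/36) = 3644281/54 ≈ 67487.)
L - 303290 = 3644281/54 - 303290 = -12733379/54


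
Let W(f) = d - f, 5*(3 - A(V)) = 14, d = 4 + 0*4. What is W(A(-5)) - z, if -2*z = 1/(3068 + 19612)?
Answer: 172369/45360 ≈ 3.8000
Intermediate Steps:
d = 4 (d = 4 + 0 = 4)
A(V) = 1/5 (A(V) = 3 - 1/5*14 = 3 - 14/5 = 1/5)
z = -1/45360 (z = -1/(2*(3068 + 19612)) = -1/2/22680 = -1/2*1/22680 = -1/45360 ≈ -2.2046e-5)
W(f) = 4 - f
W(A(-5)) - z = (4 - 1*1/5) - 1*(-1/45360) = (4 - 1/5) + 1/45360 = 19/5 + 1/45360 = 172369/45360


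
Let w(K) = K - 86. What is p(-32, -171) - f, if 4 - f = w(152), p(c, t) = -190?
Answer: -128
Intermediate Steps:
w(K) = -86 + K
f = -62 (f = 4 - (-86 + 152) = 4 - 1*66 = 4 - 66 = -62)
p(-32, -171) - f = -190 - 1*(-62) = -190 + 62 = -128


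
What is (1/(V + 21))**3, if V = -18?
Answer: 1/27 ≈ 0.037037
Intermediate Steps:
(1/(V + 21))**3 = (1/(-18 + 21))**3 = (1/3)**3 = 1/27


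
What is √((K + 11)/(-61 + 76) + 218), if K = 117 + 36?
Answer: √51510/15 ≈ 15.131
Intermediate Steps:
K = 153
√((K + 11)/(-61 + 76) + 218) = √((153 + 11)/(-61 + 76) + 218) = √(164/15 + 218) = √(3434/15) = √51510/15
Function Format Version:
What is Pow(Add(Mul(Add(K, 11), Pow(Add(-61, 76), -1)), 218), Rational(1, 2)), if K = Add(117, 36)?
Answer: Mul(Rational(1, 15), Pow(51510, Rational(1, 2))) ≈ 15.131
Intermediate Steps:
K = 153
Pow(Add(Mul(Add(K, 11), Pow(Add(-61, 76), -1)), 218), Rational(1, 2)) = Pow(Add(Mul(Add(153, 11), Pow(Add(-61, 76), -1)), 218), Rational(1, 2)) = Pow(Add(Mul(164, Pow(15, -1)), 218), Rational(1, 2)) = Pow(Add(Mul(164, Rational(1, 15)), 218), Rational(1, 2)) = Pow(Add(Rational(164, 15), 218), Rational(1, 2)) = Pow(Rational(3434, 15), Rational(1, 2)) = Mul(Rational(1, 15), Pow(51510, Rational(1, 2)))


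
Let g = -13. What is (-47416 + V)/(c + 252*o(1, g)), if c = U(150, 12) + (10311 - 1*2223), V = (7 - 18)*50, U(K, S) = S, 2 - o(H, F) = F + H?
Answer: -23983/5814 ≈ -4.1250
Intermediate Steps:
o(H, F) = 2 - F - H (o(H, F) = 2 - (F + H) = 2 + (-F - H) = 2 - F - H)
V = -550 (V = -11*50 = -550)
c = 8100 (c = 12 + (10311 - 1*2223) = 12 + (10311 - 2223) = 12 + 8088 = 8100)
(-47416 + V)/(c + 252*o(1, g)) = (-47416 - 550)/(8100 + 252*(2 - 1*(-13) - 1*1)) = -47966/(8100 + 252*(2 + 13 - 1)) = -47966/(8100 + 252*14) = -47966/(8100 + 3528) = -47966/11628 = -47966*1/11628 = -23983/5814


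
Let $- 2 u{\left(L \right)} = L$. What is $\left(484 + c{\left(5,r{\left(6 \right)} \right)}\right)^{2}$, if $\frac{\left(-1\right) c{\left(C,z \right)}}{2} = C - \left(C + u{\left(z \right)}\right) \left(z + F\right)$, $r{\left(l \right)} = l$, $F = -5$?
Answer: $228484$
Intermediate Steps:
$u{\left(L \right)} = - \frac{L}{2}$
$c{\left(C,z \right)} = - 2 C + 2 \left(-5 + z\right) \left(C - \frac{z}{2}\right)$ ($c{\left(C,z \right)} = - 2 \left(C - \left(C - \frac{z}{2}\right) \left(z - 5\right)\right) = - 2 \left(C - \left(C - \frac{z}{2}\right) \left(-5 + z\right)\right) = - 2 \left(C - \left(-5 + z\right) \left(C - \frac{z}{2}\right)\right) = - 2 C + 2 \left(-5 + z\right) \left(C - \frac{z}{2}\right)$)
$\left(484 + c{\left(5,r{\left(6 \right)} \right)}\right)^{2} = \left(484 + \left(- 6^{2} - 60 + 5 \cdot 6 + 2 \cdot 5 \cdot 6\right)\right)^{2} = \left(484 + \left(\left(-1\right) 36 - 60 + 30 + 60\right)\right)^{2} = \left(484 + \left(-36 - 60 + 30 + 60\right)\right)^{2} = \left(484 - 6\right)^{2} = 478^{2} = 228484$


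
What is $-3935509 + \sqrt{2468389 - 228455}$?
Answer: $-3935509 + \sqrt{2239934} \approx -3.934 \cdot 10^{6}$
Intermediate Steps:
$-3935509 + \sqrt{2468389 - 228455} = -3935509 + \sqrt{2239934}$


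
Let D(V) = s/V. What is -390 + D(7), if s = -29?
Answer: -2759/7 ≈ -394.14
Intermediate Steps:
D(V) = -29/V
-390 + D(7) = -390 - 29/7 = -2759/7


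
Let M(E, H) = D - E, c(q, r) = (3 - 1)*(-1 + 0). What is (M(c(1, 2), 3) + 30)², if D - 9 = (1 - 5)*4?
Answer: 625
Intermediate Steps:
D = -7 (D = 9 + (1 - 5)*4 = 9 - 4*4 = 9 - 16 = -7)
c(q, r) = -2 (c(q, r) = 2*(-1) = -2)
M(E, H) = -7 - E
(M(c(1, 2), 3) + 30)² = ((-7 - 1*(-2)) + 30)² = ((-7 + 2) + 30)² = (-5 + 30)² = 25² = 625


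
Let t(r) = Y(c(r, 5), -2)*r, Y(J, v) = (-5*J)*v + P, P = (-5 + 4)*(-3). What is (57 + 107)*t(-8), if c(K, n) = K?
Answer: 101024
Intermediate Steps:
P = 3 (P = -1*(-3) = 3)
Y(J, v) = 3 - 5*J*v (Y(J, v) = (-5*J)*v + 3 = -5*J*v + 3 = 3 - 5*J*v)
t(r) = r*(3 + 10*r) (t(r) = (3 - 5*r*(-2))*r = (3 + 10*r)*r = r*(3 + 10*r))
(57 + 107)*t(-8) = (57 + 107)*(-8*(3 + 10*(-8))) = 164*(-8*(3 - 80)) = 164*(-8*(-77)) = 164*616 = 101024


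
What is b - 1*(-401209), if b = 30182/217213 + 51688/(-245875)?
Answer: 10893474379543/27151625 ≈ 4.0121e+5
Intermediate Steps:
b = -1935082/27151625 (b = 30182*(1/217213) + 51688*(-1/245875) = 30182/217213 - 7384/35125 = -1935082/27151625 ≈ -0.071270)
b - 1*(-401209) = -1935082/27151625 - 1*(-401209) = -1935082/27151625 + 401209 = 10893474379543/27151625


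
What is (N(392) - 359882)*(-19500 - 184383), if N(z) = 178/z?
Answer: 14381250928389/196 ≈ 7.3374e+10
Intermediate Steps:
(N(392) - 359882)*(-19500 - 184383) = (178/392 - 359882)*(-19500 - 184383) = (178*(1/392) - 359882)*(-203883) = (89/196 - 359882)*(-203883) = -70536783/196*(-203883) = 14381250928389/196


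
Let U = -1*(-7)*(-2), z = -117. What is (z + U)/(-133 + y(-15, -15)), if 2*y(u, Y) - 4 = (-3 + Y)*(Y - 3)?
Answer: -131/31 ≈ -4.2258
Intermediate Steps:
U = -14 (U = 7*(-2) = -14)
y(u, Y) = 2 + (-3 + Y)²/2 (y(u, Y) = 2 + ((-3 + Y)*(Y - 3))/2 = 2 + ((-3 + Y)*(-3 + Y))/2 = 2 + (-3 + Y)²/2)
(z + U)/(-133 + y(-15, -15)) = (-117 - 14)/(-133 + (2 + (-3 - 15)²/2)) = -131/(-133 + (2 + (½)*(-18)²)) = -131/(-133 + (2 + (½)*324)) = -131/(-133 + (2 + 162)) = -131/(-133 + 164) = -131/31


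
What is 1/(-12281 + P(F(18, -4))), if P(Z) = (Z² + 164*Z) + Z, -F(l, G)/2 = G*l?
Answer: 1/32215 ≈ 3.1041e-5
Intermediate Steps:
F(l, G) = -2*G*l
P(Z) = Z² + 165*Z
1/(-12281 + P(F(18, -4))) = 1/(-12281 + (-2*(-4)*18)*(165 - 2*(-4)*18)) = 1/(-12281 + 144*(165 + 144)) = 1/(-12281 + 144*309) = 1/(-12281 + 44496) = 1/32215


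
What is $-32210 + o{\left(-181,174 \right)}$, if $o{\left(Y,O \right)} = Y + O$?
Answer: $-32217$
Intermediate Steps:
$o{\left(Y,O \right)} = O + Y$
$-32210 + o{\left(-181,174 \right)} = -32210 + \left(174 - 181\right) = -32210 - 7 = -32217$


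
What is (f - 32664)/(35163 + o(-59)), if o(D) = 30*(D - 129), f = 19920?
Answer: -4248/9841 ≈ -0.43166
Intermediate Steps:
o(D) = -3870 + 30*D (o(D) = 30*(-129 + D) = -3870 + 30*D)
(f - 32664)/(35163 + o(-59)) = (19920 - 32664)/(35163 + (-3870 + 30*(-59))) = -12744/(35163 + (-3870 - 1770)) = -12744/(35163 - 5640) = -12744/29523 = -12744*1/29523 = -4248/9841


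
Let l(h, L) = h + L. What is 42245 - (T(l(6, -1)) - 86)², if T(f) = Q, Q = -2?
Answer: 34501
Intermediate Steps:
l(h, L) = L + h
T(f) = -2
42245 - (T(l(6, -1)) - 86)² = 42245 - (-2 - 86)² = 42245 - 1*(-88)² = 42245 - 1*7744 = 42245 - 7744 = 34501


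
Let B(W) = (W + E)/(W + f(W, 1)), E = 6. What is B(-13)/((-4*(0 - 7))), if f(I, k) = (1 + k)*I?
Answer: 1/156 ≈ 0.0064103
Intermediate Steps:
f(I, k) = I*(1 + k)
B(W) = (6 + W)/(3*W) (B(W) = (W + 6)/(W + W*(1 + 1)) = (6 + W)/(W + W*2) = (6 + W)/(W + 2*W) = (6 + W)/((3*W)) = (6 + W)*(1/(3*W)) = (6 + W)/(3*W))
B(-13)/((-4*(0 - 7))) = ((⅓)*(6 - 13)/(-13))/((-4*(0 - 7))) = ((⅓)*(-1/13)*(-7))/((-4*(-7))) = (7/39)/28 = (7/39)*(1/28) = 1/156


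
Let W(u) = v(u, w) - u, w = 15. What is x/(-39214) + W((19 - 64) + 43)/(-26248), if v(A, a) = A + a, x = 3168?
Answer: -41870937/514644536 ≈ -0.081359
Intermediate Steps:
W(u) = 15 (W(u) = (u + 15) - u = (15 + u) - u = 15)
x/(-39214) + W((19 - 64) + 43)/(-26248) = 3168/(-39214) + 15/(-26248) = 3168*(-1/39214) + 15*(-1/26248) = -1584/19607 - 15/26248 = -41870937/514644536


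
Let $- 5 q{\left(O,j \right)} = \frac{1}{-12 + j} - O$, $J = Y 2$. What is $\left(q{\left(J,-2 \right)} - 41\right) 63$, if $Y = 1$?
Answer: $- \frac{25569}{10} \approx -2556.9$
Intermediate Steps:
$J = 2$ ($J = 1 \cdot 2 = 2$)
$q{\left(O,j \right)} = - \frac{1}{5 \left(-12 + j\right)} + \frac{O}{5}$ ($q{\left(O,j \right)} = - \frac{\frac{1}{-12 + j} - O}{5} = - \frac{1}{5 \left(-12 + j\right)} + \frac{O}{5}$)
$\left(q{\left(J,-2 \right)} - 41\right) 63 = \left(\frac{-1 - 24 + 2 \left(-2\right)}{5 \left(-12 - 2\right)} - 41\right) 63 = \left(\frac{-1 - 24 - 4}{5 \left(-14\right)} - 41\right) 63 = \left(\frac{1}{5} \left(- \frac{1}{14}\right) \left(-29\right) - 41\right) 63 = \left(\frac{29}{70} - 41\right) 63 = \left(- \frac{2841}{70}\right) 63 = - \frac{25569}{10}$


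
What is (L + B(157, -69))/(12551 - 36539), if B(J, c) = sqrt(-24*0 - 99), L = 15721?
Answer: -15721/23988 - I*sqrt(11)/7996 ≈ -0.65537 - 0.00041479*I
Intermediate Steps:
B(J, c) = 3*I*sqrt(11) (B(J, c) = sqrt(0 - 99) = sqrt(-99) = 3*I*sqrt(11))
(L + B(157, -69))/(12551 - 36539) = (15721 + 3*I*sqrt(11))/(12551 - 36539) = (15721 + 3*I*sqrt(11))/(-23988) = (15721 + 3*I*sqrt(11))*(-1/23988) = -15721/23988 - I*sqrt(11)/7996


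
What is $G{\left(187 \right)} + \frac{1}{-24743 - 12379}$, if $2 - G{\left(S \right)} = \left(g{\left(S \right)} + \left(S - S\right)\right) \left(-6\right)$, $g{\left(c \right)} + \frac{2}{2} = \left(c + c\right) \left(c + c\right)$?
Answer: $\frac{31154712743}{37122} \approx 8.3925 \cdot 10^{5}$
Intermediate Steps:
$g{\left(c \right)} = -1 + 4 c^{2}$ ($g{\left(c \right)} = -1 + \left(c + c\right) \left(c + c\right) = -1 + 2 c 2 c = -1 + 4 c^{2}$)
$G{\left(S \right)} = -4 + 24 S^{2}$ ($G{\left(S \right)} = 2 - \left(\left(-1 + 4 S^{2}\right) + \left(S - S\right)\right) \left(-6\right) = 2 - \left(\left(-1 + 4 S^{2}\right) + 0\right) \left(-6\right) = 2 - \left(-1 + 4 S^{2}\right) \left(-6\right) = 2 - \left(6 - 24 S^{2}\right) = 2 + \left(-6 + 24 S^{2}\right) = -4 + 24 S^{2}$)
$G{\left(187 \right)} + \frac{1}{-24743 - 12379} = \left(-4 + 24 \cdot 187^{2}\right) + \frac{1}{-24743 - 12379} = \left(-4 + 24 \cdot 34969\right) + \frac{1}{-37122} = \left(-4 + 839256\right) - \frac{1}{37122} = 839252 - \frac{1}{37122} = \frac{31154712743}{37122}$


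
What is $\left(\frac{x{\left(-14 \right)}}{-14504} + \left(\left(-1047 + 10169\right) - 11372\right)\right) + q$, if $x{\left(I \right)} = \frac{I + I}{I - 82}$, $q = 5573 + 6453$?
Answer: $\frac{486140927}{49728} \approx 9776.0$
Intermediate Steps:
$q = 12026$
$x{\left(I \right)} = \frac{2 I}{-82 + I}$
$\left(\frac{x{\left(-14 \right)}}{-14504} + \left(\left(-1047 + 10169\right) - 11372\right)\right) + q = \left(\frac{2 \left(-14\right) \frac{1}{-82 - 14}}{-14504} + \left(\left(-1047 + 10169\right) - 11372\right)\right) + 12026 = \left(2 \left(-14\right) \frac{1}{-96} \left(- \frac{1}{14504}\right) + \left(9122 - 11372\right)\right) + 12026 = \left(2 \left(-14\right) \left(- \frac{1}{96}\right) \left(- \frac{1}{14504}\right) - 2250\right) + 12026 = \left(\frac{7}{24} \left(- \frac{1}{14504}\right) - 2250\right) + 12026 = \left(- \frac{1}{49728} - 2250\right) + 12026 = - \frac{111888001}{49728} + 12026 = \frac{486140927}{49728}$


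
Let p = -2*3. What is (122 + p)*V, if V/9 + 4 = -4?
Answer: -8352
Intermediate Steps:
V = -72 (V = -36 + 9*(-4) = -36 - 36 = -72)
p = -6
(122 + p)*V = (122 - 6)*(-72) = 116*(-72) = -8352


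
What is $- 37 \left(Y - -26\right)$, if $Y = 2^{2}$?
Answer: $-1110$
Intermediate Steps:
$Y = 4$
$- 37 \left(Y - -26\right) = - 37 \left(4 - -26\right) = - 37 \left(4 + 26\right) = \left(-37\right) 30 = -1110$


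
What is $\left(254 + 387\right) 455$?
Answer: $291655$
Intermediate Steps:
$\left(254 + 387\right) 455 = 641 \cdot 455 = 291655$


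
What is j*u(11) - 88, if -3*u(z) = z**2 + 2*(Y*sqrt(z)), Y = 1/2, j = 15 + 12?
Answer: -1177 - 9*sqrt(11) ≈ -1206.8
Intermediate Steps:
j = 27
Y = 1/2 ≈ 0.50000
u(z) = -sqrt(z)/3 - z**2/3 (u(z) = -(z**2 + 2*(sqrt(z)/2))/3 = -(z**2 + sqrt(z))/3 = -(sqrt(z) + z**2)/3 = -sqrt(z)/3 - z**2/3)
j*u(11) - 88 = 27*(-sqrt(11)/3 - 1/3*11**2) - 88 = 27*(-sqrt(11)/3 - 1/3*121) - 88 = 27*(-sqrt(11)/3 - 121/3) - 88 = 27*(-121/3 - sqrt(11)/3) - 88 = (-1089 - 9*sqrt(11)) - 88 = -1177 - 9*sqrt(11)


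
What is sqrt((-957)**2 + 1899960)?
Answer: sqrt(2815809) ≈ 1678.0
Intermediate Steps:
sqrt((-957)**2 + 1899960) = sqrt(915849 + 1899960) = sqrt(2815809)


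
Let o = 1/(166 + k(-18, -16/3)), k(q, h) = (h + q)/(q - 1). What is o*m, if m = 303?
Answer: 17271/9532 ≈ 1.8119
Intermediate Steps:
k(q, h) = (h + q)/(-1 + q)
o = 57/9532 (o = 1/(166 + (-16/3 - 18)/(-1 - 18)) = 1/(166 + (-16*⅓ - 18)/(-19)) = 1/(166 - (-16/3 - 18)/19) = 1/(166 - 1/19*(-70/3)) = 1/(166 + 70/57) = 1/(9532/57) = 57/9532 ≈ 0.0059799)
o*m = (57/9532)*303 = 17271/9532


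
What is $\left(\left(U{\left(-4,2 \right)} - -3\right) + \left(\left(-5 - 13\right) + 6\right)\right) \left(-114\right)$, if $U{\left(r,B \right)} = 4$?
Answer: $570$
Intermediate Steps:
$\left(\left(U{\left(-4,2 \right)} - -3\right) + \left(\left(-5 - 13\right) + 6\right)\right) \left(-114\right) = \left(\left(4 - -3\right) + \left(\left(-5 - 13\right) + 6\right)\right) \left(-114\right) = \left(\left(4 + 3\right) + \left(-18 + 6\right)\right) \left(-114\right) = \left(7 - 12\right) \left(-114\right) = \left(-5\right) \left(-114\right) = 570$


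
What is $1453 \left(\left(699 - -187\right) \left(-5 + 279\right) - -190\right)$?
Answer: $353012162$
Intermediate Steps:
$1453 \left(\left(699 - -187\right) \left(-5 + 279\right) - -190\right) = 1453 \left(\left(699 + \left(196 - 9\right)\right) 274 + \left(204 - 14\right)\right) = 1453 \left(\left(699 + 187\right) 274 + 190\right) = 1453 \left(886 \cdot 274 + 190\right) = 1453 \left(242764 + 190\right) = 1453 \cdot 242954 = 353012162$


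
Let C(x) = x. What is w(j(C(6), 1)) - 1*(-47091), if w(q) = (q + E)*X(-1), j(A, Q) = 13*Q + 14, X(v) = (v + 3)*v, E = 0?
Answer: 47037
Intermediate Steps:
X(v) = v*(3 + v) (X(v) = (3 + v)*v = v*(3 + v))
j(A, Q) = 14 + 13*Q
w(q) = -2*q (w(q) = (q + 0)*(-(3 - 1)) = q*(-1*2) = q*(-2) = -2*q)
w(j(C(6), 1)) - 1*(-47091) = -2*(14 + 13*1) - 1*(-47091) = -2*(14 + 13) + 47091 = -2*27 + 47091 = -54 + 47091 = 47037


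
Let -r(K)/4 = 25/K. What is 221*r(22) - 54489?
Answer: -610429/11 ≈ -55494.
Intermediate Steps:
r(K) = -100/K
221*r(22) - 54489 = 221*(-100/22) - 54489 = 221*(-100*1/22) - 54489 = 221*(-50/11) - 54489 = -11050/11 - 54489 = -610429/11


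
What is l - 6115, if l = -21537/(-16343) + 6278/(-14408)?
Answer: -719845501909/117734972 ≈ -6114.1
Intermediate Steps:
l = 103851871/117734972 (l = -21537*(-1/16343) + 6278*(-1/14408) = 21537/16343 - 3139/7204 = 103851871/117734972 ≈ 0.88208)
l - 6115 = 103851871/117734972 - 6115 = -719845501909/117734972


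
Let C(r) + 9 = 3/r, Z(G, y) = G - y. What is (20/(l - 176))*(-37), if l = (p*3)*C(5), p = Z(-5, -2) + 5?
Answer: 925/283 ≈ 3.2686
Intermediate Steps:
C(r) = -9 + 3/r
p = 2 (p = (-5 - 1*(-2)) + 5 = (-5 + 2) + 5 = -3 + 5 = 2)
l = -252/5 (l = (2*3)*(-9 + 3/5) = 6*(-9 + 3*(⅕)) = 6*(-9 + ⅗) = 6*(-42/5) = -252/5 ≈ -50.400)
(20/(l - 176))*(-37) = (20/(-252/5 - 176))*(-37) = (20/(-1132/5))*(-37) = (20*(-5/1132))*(-37) = -25/283*(-37) = 925/283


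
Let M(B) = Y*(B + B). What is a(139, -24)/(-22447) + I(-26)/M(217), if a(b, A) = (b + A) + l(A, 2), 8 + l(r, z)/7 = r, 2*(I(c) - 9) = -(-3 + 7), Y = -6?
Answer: 18101/8350284 ≈ 0.0021677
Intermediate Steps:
M(B) = -12*B (M(B) = -6*(B + B) = -12*B)
I(c) = 7 (I(c) = 9 + (-(-3 + 7))/2 = 9 + (-1*4)/2 = 9 + (½)*(-4) = 9 - 2 = 7)
l(r, z) = -56 + 7*r
a(b, A) = -56 + b + 8*A (a(b, A) = (b + A) + (-56 + 7*A) = (A + b) + (-56 + 7*A) = -56 + b + 8*A)
a(139, -24)/(-22447) + I(-26)/M(217) = (-56 + 139 + 8*(-24))/(-22447) + 7/((-12*217)) = (-56 + 139 - 192)*(-1/22447) + 7/(-2604) = -109*(-1/22447) + 7*(-1/2604) = 109/22447 - 1/372 = 18101/8350284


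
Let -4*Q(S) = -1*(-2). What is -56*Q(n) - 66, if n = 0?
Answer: -38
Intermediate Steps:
Q(S) = -½ (Q(S) = -(-1)*(-2)/4 = -¼*2 = -½)
-56*Q(n) - 66 = -56*(-½) - 66 = 28 - 66 = -38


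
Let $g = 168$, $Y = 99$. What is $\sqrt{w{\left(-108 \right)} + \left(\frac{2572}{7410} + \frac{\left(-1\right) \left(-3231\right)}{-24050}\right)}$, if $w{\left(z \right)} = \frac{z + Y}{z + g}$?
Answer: $\frac{\sqrt{4717122267}}{274170} \approx 0.25051$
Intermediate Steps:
$w{\left(z \right)} = \frac{99 + z}{168 + z}$ ($w{\left(z \right)} = \frac{z + 99}{z + 168} = \frac{99 + z}{168 + z}$)
$\sqrt{w{\left(-108 \right)} + \left(\frac{2572}{7410} + \frac{\left(-1\right) \left(-3231\right)}{-24050}\right)} = \sqrt{\frac{99 - 108}{168 - 108} + \left(\frac{2572}{7410} + \frac{\left(-1\right) \left(-3231\right)}{-24050}\right)} = \sqrt{\frac{1}{60} \left(-9\right) + \left(2572 \cdot \frac{1}{7410} + 3231 \left(- \frac{1}{24050}\right)\right)} = \sqrt{\frac{1}{60} \left(-9\right) + \left(\frac{1286}{3705} - \frac{3231}{24050}\right)} = \sqrt{- \frac{3}{20} + \frac{291653}{1370850}} = \sqrt{\frac{172051}{2741700}} = \frac{\sqrt{4717122267}}{274170}$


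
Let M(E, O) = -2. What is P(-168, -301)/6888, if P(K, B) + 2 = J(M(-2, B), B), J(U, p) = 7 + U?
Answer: 1/2296 ≈ 0.00043554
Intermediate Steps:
P(K, B) = 3 (P(K, B) = -2 + (7 - 2) = -2 + 5 = 3)
P(-168, -301)/6888 = 3/6888 = 3*(1/6888) = 1/2296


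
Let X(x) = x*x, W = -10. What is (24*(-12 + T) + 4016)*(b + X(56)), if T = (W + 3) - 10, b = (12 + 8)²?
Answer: 11739520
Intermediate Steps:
X(x) = x²
b = 400 (b = 20² = 400)
T = -17 (T = (-10 + 3) - 10 = -7 - 10 = -17)
(24*(-12 + T) + 4016)*(b + X(56)) = (24*(-12 - 17) + 4016)*(400 + 56²) = (24*(-29) + 4016)*(400 + 3136) = (-696 + 4016)*3536 = 3320*3536 = 11739520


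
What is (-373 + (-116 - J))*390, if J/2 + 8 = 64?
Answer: -234390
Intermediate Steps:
J = 112 (J = -16 + 2*64 = -16 + 128 = 112)
(-373 + (-116 - J))*390 = (-373 + (-116 - 1*112))*390 = (-373 + (-116 - 112))*390 = (-373 - 228)*390 = -601*390 = -234390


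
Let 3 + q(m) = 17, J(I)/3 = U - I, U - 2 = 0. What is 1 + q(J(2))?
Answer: 15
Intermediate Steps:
U = 2 (U = 2 + 0 = 2)
J(I) = 6 - 3*I (J(I) = 3*(2 - I) = 6 - 3*I)
q(m) = 14 (q(m) = -3 + 17 = 14)
1 + q(J(2)) = 1 + 14 = 15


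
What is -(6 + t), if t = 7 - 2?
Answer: -11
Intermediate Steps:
t = 5
-(6 + t) = -(6 + 5) = -1*11 = -11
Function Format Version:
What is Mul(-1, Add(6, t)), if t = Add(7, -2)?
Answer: -11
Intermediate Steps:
t = 5
Mul(-1, Add(6, t)) = Mul(-1, Add(6, 5)) = Mul(-1, 11) = -11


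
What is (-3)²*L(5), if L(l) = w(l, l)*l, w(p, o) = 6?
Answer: 270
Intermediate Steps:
L(l) = 6*l
(-3)²*L(5) = (-3)²*(6*5) = 9*30 = 270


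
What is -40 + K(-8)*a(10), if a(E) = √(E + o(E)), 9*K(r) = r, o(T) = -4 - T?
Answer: -40 - 16*I/9 ≈ -40.0 - 1.7778*I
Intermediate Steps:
K(r) = r/9
a(E) = 2*I (a(E) = √(E + (-4 - E)) = √(-4) = 2*I)
-40 + K(-8)*a(10) = -40 + ((⅑)*(-8))*(2*I) = -40 - 16*I/9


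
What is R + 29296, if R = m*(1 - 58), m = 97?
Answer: 23767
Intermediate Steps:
R = -5529 (R = 97*(1 - 58) = 97*(-57) = -5529)
R + 29296 = -5529 + 29296 = 23767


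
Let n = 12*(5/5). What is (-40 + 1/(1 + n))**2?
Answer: 269361/169 ≈ 1593.9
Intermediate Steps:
n = 12 (n = 12*(5*(1/5)) = 12*1 = 12)
(-40 + 1/(1 + n))**2 = (-40 + 1/(1 + 12))**2 = (-40 + 1/13)**2 = (-519/13)**2 = 269361/169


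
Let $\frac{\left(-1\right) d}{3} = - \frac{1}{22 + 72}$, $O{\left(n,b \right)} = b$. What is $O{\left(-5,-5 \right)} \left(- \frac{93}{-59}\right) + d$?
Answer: $- \frac{43533}{5546} \approx -7.8494$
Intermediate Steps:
$d = \frac{3}{94}$ ($d = - 3 \left(- \frac{1}{22 + 72}\right) = - 3 \left(- \frac{1}{94}\right) = - 3 \left(\left(-1\right) \frac{1}{94}\right) = \left(-3\right) \left(- \frac{1}{94}\right) = \frac{3}{94} \approx 0.031915$)
$O{\left(-5,-5 \right)} \left(- \frac{93}{-59}\right) + d = - 5 \left(- \frac{93}{-59}\right) + \frac{3}{94} = - 5 \left(\left(-93\right) \left(- \frac{1}{59}\right)\right) + \frac{3}{94} = \left(-5\right) \frac{93}{59} + \frac{3}{94} = - \frac{465}{59} + \frac{3}{94} = - \frac{43533}{5546}$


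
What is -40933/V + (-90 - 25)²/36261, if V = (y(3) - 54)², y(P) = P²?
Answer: -53981144/2719575 ≈ -19.849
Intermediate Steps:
V = 2025 (V = (3² - 54)² = (9 - 54)² = (-45)² = 2025)
-40933/V + (-90 - 25)²/36261 = -40933/2025 + (-90 - 25)²/36261 = -40933*1/2025 + (-115)²*(1/36261) = -40933/2025 + 13225*(1/36261) = -40933/2025 + 13225/36261 = -53981144/2719575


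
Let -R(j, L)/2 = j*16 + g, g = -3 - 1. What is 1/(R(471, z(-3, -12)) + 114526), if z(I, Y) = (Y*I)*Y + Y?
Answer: 1/99462 ≈ 1.0054e-5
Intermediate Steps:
g = -4
z(I, Y) = Y + I*Y**2 (z(I, Y) = (I*Y)*Y + Y = I*Y**2 + Y = Y + I*Y**2)
R(j, L) = 8 - 32*j (R(j, L) = -2*(j*16 - 4) = -2*(16*j - 4) = -2*(-4 + 16*j) = 8 - 32*j)
1/(R(471, z(-3, -12)) + 114526) = 1/((8 - 32*471) + 114526) = 1/((8 - 15072) + 114526) = 1/(-15064 + 114526) = 1/99462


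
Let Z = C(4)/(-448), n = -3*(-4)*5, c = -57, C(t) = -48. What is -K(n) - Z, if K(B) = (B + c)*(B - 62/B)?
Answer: -24781/140 ≈ -177.01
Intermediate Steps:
n = 60 (n = 12*5 = 60)
K(B) = (-57 + B)*(B - 62/B) (K(B) = (B - 57)*(B - 62/B) = (-57 + B)*(B - 62/B))
Z = 3/28 (Z = -48/(-448) = -48*(-1/448) = 3/28 ≈ 0.10714)
-K(n) - Z = -(-62 + 60² - 57*60 + 3534/60) - 1*3/28 = -(-62 + 3600 - 3420 + 3534*(1/60)) - 3/28 = -(-62 + 3600 - 3420 + 589/10) - 3/28 = -1*1769/10 - 3/28 = -1769/10 - 3/28 = -24781/140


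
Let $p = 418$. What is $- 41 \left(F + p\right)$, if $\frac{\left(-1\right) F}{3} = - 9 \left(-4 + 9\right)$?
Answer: $-22673$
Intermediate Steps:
$F = 135$ ($F = - 3 \left(- 9 \left(-4 + 9\right)\right) = - 3 \left(\left(-9\right) 5\right) = \left(-3\right) \left(-45\right) = 135$)
$- 41 \left(F + p\right) = - 41 \left(135 + 418\right) = \left(-41\right) 553 = -22673$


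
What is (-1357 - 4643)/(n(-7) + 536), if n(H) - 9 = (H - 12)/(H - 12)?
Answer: -1000/91 ≈ -10.989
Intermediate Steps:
n(H) = 10 (n(H) = 9 + (H - 12)/(H - 12) = 9 + (-12 + H)/(-12 + H) = 9 + 1 = 10)
(-1357 - 4643)/(n(-7) + 536) = (-1357 - 4643)/(10 + 536) = -6000/546 = -6000*1/546 = -1000/91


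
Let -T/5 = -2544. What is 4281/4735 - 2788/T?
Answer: 2062657/3011460 ≈ 0.68494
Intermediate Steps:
T = 12720 (T = -5*(-2544) = 12720)
4281/4735 - 2788/T = 4281/4735 - 2788/12720 = 4281*(1/4735) - 2788*1/12720 = 4281/4735 - 697/3180 = 2062657/3011460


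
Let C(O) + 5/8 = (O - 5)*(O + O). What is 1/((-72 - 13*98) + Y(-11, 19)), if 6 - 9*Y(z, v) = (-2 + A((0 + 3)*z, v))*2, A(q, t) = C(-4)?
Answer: -4/5443 ≈ -0.00073489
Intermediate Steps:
C(O) = -5/8 + 2*O*(-5 + O) (C(O) = -5/8 + (O - 5)*(O + O) = -5/8 + (-5 + O)*(2*O) = -5/8 + 2*O*(-5 + O))
A(q, t) = 571/8 (A(q, t) = -5/8 - 10*(-4) + 2*(-4)² = -5/8 + 40 + 2*16 = -5/8 + 40 + 32 = 571/8)
Y(z, v) = -59/4 (Y(z, v) = ⅔ - (-2 + 571/8)*2/9 = ⅔ - 185*2/24 = ⅔ - ⅑*555/4 = ⅔ - 185/12 = -59/4)
1/((-72 - 13*98) + Y(-11, 19)) = 1/((-72 - 13*98) - 59/4) = 1/((-72 - 1*1274) - 59/4) = 1/((-72 - 1274) - 59/4) = 1/(-1346 - 59/4) = 1/(-5443/4) = -4/5443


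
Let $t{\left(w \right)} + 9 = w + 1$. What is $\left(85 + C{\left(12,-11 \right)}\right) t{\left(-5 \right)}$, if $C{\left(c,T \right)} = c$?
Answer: $-1261$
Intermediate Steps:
$t{\left(w \right)} = -8 + w$ ($t{\left(w \right)} = -9 + \left(w + 1\right) = -9 + \left(1 + w\right) = -8 + w$)
$\left(85 + C{\left(12,-11 \right)}\right) t{\left(-5 \right)} = \left(85 + 12\right) \left(-8 - 5\right) = 97 \left(-13\right) = -1261$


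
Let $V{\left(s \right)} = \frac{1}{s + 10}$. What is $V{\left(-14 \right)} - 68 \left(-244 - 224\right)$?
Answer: $\frac{127295}{4} \approx 31824.0$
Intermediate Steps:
$V{\left(s \right)} = \frac{1}{10 + s}$
$V{\left(-14 \right)} - 68 \left(-244 - 224\right) = \frac{1}{10 - 14} - 68 \left(-244 - 224\right) = \frac{1}{-4} - -31824 = - \frac{1}{4} + 31824 = \frac{127295}{4}$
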